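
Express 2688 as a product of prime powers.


2688 / 2 = 1344
1344 / 2 = 672
672 / 2 = 336
336 / 2 = 168
168 / 2 = 84
84 / 2 = 42
42 / 2 = 21
21 / 3 = 7
7 / 7 = 1
2688 = 2^7 × 3 × 7


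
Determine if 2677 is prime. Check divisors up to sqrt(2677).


Check divisors up to sqrt(2677) = 51.7397
No divisors found.
2677 is prime.

Yes, 2677 is prime


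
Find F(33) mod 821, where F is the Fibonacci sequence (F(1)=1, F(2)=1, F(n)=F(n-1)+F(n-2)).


F(k) mod 821 for k=1..33:
1, 1, 2, 3, 5, 8, 13, 21, 34, 55, 89, 144, 233, 377, 610, 166, 776, 121, 76, 197, 273, 470, 743, 392, 314, 706, 199, 84, 283, 367, 650, 196, 25
F(33) mod 821 = 25


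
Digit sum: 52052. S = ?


5 + 2 + 0 + 5 + 2 = 14


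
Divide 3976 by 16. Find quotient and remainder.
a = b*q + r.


3976 = 16 * 248 + 8
Check: 3968 + 8 = 3976

q = 248, r = 8


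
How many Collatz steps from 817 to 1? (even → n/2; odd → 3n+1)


817 → 2452 → 1226 → 613 → 1840 → 920 → 460 → 230 → 115 → 346 → 173 → 520 → 260 → 130 → 65 → 196 → 98 → 49 → 148 → 74 → 37 → 112 → 56 → 28 → 14 → 7 → 22 → 11 → 34 → 17 → 52 → 26 → 13 → 40 → 20 → 10 → 5 → 16 → 8 → 4 → 2 → 1
Total steps = 41

41 steps


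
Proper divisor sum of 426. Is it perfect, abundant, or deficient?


Proper divisors: 1, 2, 3, 6, 71, 142, 213
Sum = 1 + 2 + 3 + 6 + 71 + 142 + 213 = 438
438 > 426 → abundant

s(426) = 438 (abundant)


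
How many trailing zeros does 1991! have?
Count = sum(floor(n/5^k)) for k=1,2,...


floor(1991/5) = 398
floor(1991/25) = 79
floor(1991/125) = 15
floor(1991/625) = 3
Total = 495

495 trailing zeros


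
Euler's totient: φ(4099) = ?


4099 = 4099
Prime factors: 4099
φ(4099) = 4099 × (1-1/4099)
= 4099 × 4098/4099 = 4098

φ(4099) = 4098


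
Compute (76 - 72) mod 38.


76 - 72 = 4
4 mod 38 = 4


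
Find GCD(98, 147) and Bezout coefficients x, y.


Tabular extended Euclidean (each row: r = 98*s + 147*t):
r=98, s=1, t=0
r=147, s=0, t=1
q=0: r=98, s=1, t=0   [98*(1) + 147*(0) = 98]
q=1: r=49, s=-1, t=1   [98*(-1) + 147*(1) = 49]
q=2: r=0, s=3, t=-2   [98*(3) + 147*(-2) = 0]
GCD = 49; from the row with r=49: x=-1, y=1
Check: 98*(-1) + 147*(1) = -98 + 147 = 49

GCD = 49, x = -1, y = 1


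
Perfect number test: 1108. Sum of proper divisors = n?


Proper divisors of 1108: 1, 2, 4, 277, 554
Sum = 1 + 2 + 4 + 277 + 554 = 838

No, 1108 is not perfect (838 ≠ 1108)


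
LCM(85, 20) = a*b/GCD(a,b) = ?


GCD(85, 20) = 5
LCM = 85*20/5 = 1700/5 = 340

LCM = 340


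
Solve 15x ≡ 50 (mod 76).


GCD(15, 76) = 1, unique solution
a^(-1) mod 76 = 71
x = 71 * 50 mod 76 = 54

x ≡ 54 (mod 76)


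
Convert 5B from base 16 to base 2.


5B (base 16) = 91 (decimal)
91 (decimal) = 1011011 (base 2)


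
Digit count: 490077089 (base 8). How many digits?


490077089 in base 8 = 3515375641
Number of digits = 10

10 digits (base 8)


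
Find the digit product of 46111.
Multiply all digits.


4 × 6 × 1 × 1 × 1 = 24


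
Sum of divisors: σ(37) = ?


Divisors of 37: 1, 37
Sum = 1 + 37 = 38

σ(37) = 38


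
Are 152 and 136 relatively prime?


Euclidean algorithm:
152 = 1 * 136 + 16
136 = 8 * 16 + 8
16 = 2 * 8 + 0
GCD(152, 136) = 8

No, not coprime (GCD = 8)


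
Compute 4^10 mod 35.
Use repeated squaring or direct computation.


4^1 mod 35 = 4
4^2 mod 35 = 16
4^3 mod 35 = 29
4^4 mod 35 = 11
4^5 mod 35 = 9
4^6 mod 35 = 1
4^7 mod 35 = 4
4^8 mod 35 = 16
4^9 mod 35 = 29
4^10 mod 35 = 11


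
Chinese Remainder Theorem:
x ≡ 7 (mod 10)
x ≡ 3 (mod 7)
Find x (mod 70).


M = 10*7 = 70
M1 = M/10 = 7, M2 = M/7 = 10
M1^(-1) mod 10 = 3, M2^(-1) mod 7 = 5
x = 7*7*3 + 3*10*5 = 297
297 mod 70 = 17
Check: 17 mod 10 = 7 ✓, 17 mod 7 = 3 ✓

x ≡ 17 (mod 70)


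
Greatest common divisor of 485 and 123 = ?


485 = 3 * 123 + 116
123 = 1 * 116 + 7
116 = 16 * 7 + 4
7 = 1 * 4 + 3
4 = 1 * 3 + 1
3 = 3 * 1 + 0
GCD = 1


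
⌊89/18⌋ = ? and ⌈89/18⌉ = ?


89/18 = 4.9444
floor = 4
ceil = 5

floor = 4, ceil = 5


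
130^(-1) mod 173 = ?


Use the extended Euclidean algorithm on (173, 130); each row r = 173*s + 130*t:
r=173, s=1, t=0
r=130, s=0, t=1
q=1: r=43, s=1, t=-1   [173*(1) + 130*(-1) = 43]
q=3: r=1, s=-3, t=4   [173*(-3) + 130*(4) = 1]
q=43: r=0, s=130, t=-173   [173*(130) + 130*(-173) = 0]
GCD = 1 with t = 4, so 130*(4) ≡ 1 (mod 173)
Inverse = 4 mod 173 = 4
Check: 130 * 4 = 520 ≡ 1 (mod 173)

130^(-1) ≡ 4 (mod 173)


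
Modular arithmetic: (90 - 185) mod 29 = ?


90 - 185 = -95
-95 mod 29 = 21


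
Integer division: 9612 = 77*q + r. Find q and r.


9612 = 77 * 124 + 64
Check: 9548 + 64 = 9612

q = 124, r = 64


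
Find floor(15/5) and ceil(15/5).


15/5 = 3.0000
floor = 3
ceil = 3

floor = 3, ceil = 3


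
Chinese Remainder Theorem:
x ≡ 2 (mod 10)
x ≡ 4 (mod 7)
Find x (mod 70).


M = 10*7 = 70
M1 = M/10 = 7, M2 = M/7 = 10
M1^(-1) mod 10 = 3, M2^(-1) mod 7 = 5
x = 2*7*3 + 4*10*5 = 242
242 mod 70 = 32
Check: 32 mod 10 = 2 ✓, 32 mod 7 = 4 ✓

x ≡ 32 (mod 70)


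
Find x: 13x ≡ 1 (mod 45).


GCD(13, 45) = 1, unique solution
a^(-1) mod 45 = 7
x = 7 * 1 mod 45 = 7

x ≡ 7 (mod 45)


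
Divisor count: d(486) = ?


486 = 2^1 × 3^5
d(486) = (1+1) × (5+1) = 12

12 divisors


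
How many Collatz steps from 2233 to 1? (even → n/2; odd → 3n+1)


2233 → 6700 → 3350 → 1675 → 5026 → 2513 → 7540 → 3770 → 1885 → 5656 → 2828 → 1414 → 707 → 2122 → 1061 → 3184 → 1592 → 796 → 398 → 199 → 598 → 299 → 898 → 449 → 1348 → 674 → 337 → 1012 → 506 → 253 → 760 → 380 → 190 → 95 → 286 → 143 → 430 → 215 → 646 → 323 → 970 → 485 → 1456 → 728 → 364 → 182 → 91 → 274 → 137 → 412 → 206 → 103 → 310 → 155 → 466 → 233 → 700 → 350 → 175 → 526 → 263 → 790 → 395 → 1186 → 593 → 1780 → 890 → 445 → 1336 → 668 → 334 → 167 → 502 → 251 → 754 → 377 → 1132 → 566 → 283 → 850 → 425 → 1276 → 638 → 319 → 958 → 479 → 1438 → 719 → 2158 → 1079 → 3238 → 1619 → 4858 → 2429 → 7288 → 3644 → 1822 → 911 → 2734 → 1367 → 4102 → 2051 → 6154 → 3077 → 9232 → 4616 → 2308 → 1154 → 577 → 1732 → 866 → 433 → 1300 → 650 → 325 → 976 → 488 → 244 → 122 → 61 → 184 → 92 → 46 → 23 → 70 → 35 → 106 → 53 → 160 → 80 → 40 → 20 → 10 → 5 → 16 → 8 → 4 → 2 → 1
Total steps = 138

138 steps


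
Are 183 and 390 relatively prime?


Euclidean algorithm:
390 = 2 * 183 + 24
183 = 7 * 24 + 15
24 = 1 * 15 + 9
15 = 1 * 9 + 6
9 = 1 * 6 + 3
6 = 2 * 3 + 0
GCD(183, 390) = 3

No, not coprime (GCD = 3)


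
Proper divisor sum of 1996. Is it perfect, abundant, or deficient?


Proper divisors: 1, 2, 4, 499, 998
Sum = 1 + 2 + 4 + 499 + 998 = 1504
1504 < 1996 → deficient

s(1996) = 1504 (deficient)


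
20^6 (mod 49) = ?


20^1 mod 49 = 20
20^2 mod 49 = 8
20^3 mod 49 = 13
20^4 mod 49 = 15
20^5 mod 49 = 6
20^6 mod 49 = 22


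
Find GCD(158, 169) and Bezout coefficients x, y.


Tabular extended Euclidean (each row: r = 158*s + 169*t):
r=158, s=1, t=0
r=169, s=0, t=1
q=0: r=158, s=1, t=0   [158*(1) + 169*(0) = 158]
q=1: r=11, s=-1, t=1   [158*(-1) + 169*(1) = 11]
q=14: r=4, s=15, t=-14   [158*(15) + 169*(-14) = 4]
q=2: r=3, s=-31, t=29   [158*(-31) + 169*(29) = 3]
q=1: r=1, s=46, t=-43   [158*(46) + 169*(-43) = 1]
q=3: r=0, s=-169, t=158   [158*(-169) + 169*(158) = 0]
GCD = 1; from the row with r=1: x=46, y=-43
Check: 158*(46) + 169*(-43) = 7268 - 7267 = 1

GCD = 1, x = 46, y = -43


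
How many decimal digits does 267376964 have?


267376964 has 9 digits in base 10
floor(log10(267376964)) + 1 = floor(8.4271) + 1 = 9

9 digits (base 10)


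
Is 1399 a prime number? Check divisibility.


Check divisors up to sqrt(1399) = 37.4032
No divisors found.
1399 is prime.

Yes, 1399 is prime


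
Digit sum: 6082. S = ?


6 + 0 + 8 + 2 = 16


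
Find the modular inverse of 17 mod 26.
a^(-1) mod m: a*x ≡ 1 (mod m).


Use the extended Euclidean algorithm on (26, 17); each row r = 26*s + 17*t:
r=26, s=1, t=0
r=17, s=0, t=1
q=1: r=9, s=1, t=-1   [26*(1) + 17*(-1) = 9]
q=1: r=8, s=-1, t=2   [26*(-1) + 17*(2) = 8]
q=1: r=1, s=2, t=-3   [26*(2) + 17*(-3) = 1]
q=8: r=0, s=-17, t=26   [26*(-17) + 17*(26) = 0]
GCD = 1 with t = -3, so 17*(-3) ≡ 1 (mod 26)
Inverse = -3 mod 26 = 23
Check: 17 * 23 = 391 ≡ 1 (mod 26)

17^(-1) ≡ 23 (mod 26)


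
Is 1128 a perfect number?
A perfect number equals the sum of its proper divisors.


Proper divisors of 1128: 1, 2, 3, 4, 6, 8, 12, 24, 47, 94, 141, 188, 282, 376, 564
Sum = 1 + 2 + 3 + 4 + 6 + 8 + 12 + 24 + 47 + 94 + 141 + 188 + 282 + 376 + 564 = 1752

No, 1128 is not perfect (1752 ≠ 1128)


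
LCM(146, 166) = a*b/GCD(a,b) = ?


GCD(146, 166) = 2
LCM = 146*166/2 = 24236/2 = 12118

LCM = 12118


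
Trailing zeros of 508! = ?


floor(508/5) = 101
floor(508/25) = 20
floor(508/125) = 4
Total = 125

125 trailing zeros


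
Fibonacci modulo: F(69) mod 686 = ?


F(k) mod 686 for k=1..69:
1, 1, 2, 3, 5, 8, 13, 21, 34, 55, 89, 144, 233, 377, 610, 301, 225, 526, 65, 591, 656, 561, 531, 406, 251, 657, 222, 193, 415, 608, 337, 259, 596, 169, 79, 248, 327, 575, 216, 105, 321, 426, 61, 487, 548, 349, 211, 560, 85, 645, 44, 3, 47, 50, 97, 147, 244, 391, 635, 340, 289, 629, 232, 175, 407, 582, 303, 199, 502
F(69) mod 686 = 502


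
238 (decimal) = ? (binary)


238 (base 10) = 238 (decimal)
238 (decimal) = 11101110 (base 2)


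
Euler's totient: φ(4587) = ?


4587 = 3 × 11 × 139
Prime factors: 3, 11, 139
φ(4587) = 4587 × (1-1/3) × (1-1/11) × (1-1/139)
= 4587 × 2/3 × 10/11 × 138/139 = 2760

φ(4587) = 2760


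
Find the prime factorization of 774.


774 / 2 = 387
387 / 3 = 129
129 / 3 = 43
43 / 43 = 1
774 = 2 × 3^2 × 43


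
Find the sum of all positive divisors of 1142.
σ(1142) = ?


Divisors of 1142: 1, 2, 571, 1142
Sum = 1 + 2 + 571 + 1142 = 1716

σ(1142) = 1716


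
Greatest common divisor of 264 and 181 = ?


264 = 1 * 181 + 83
181 = 2 * 83 + 15
83 = 5 * 15 + 8
15 = 1 * 8 + 7
8 = 1 * 7 + 1
7 = 7 * 1 + 0
GCD = 1


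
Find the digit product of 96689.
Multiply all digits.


9 × 6 × 6 × 8 × 9 = 23328


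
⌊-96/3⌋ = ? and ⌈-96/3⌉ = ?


-96/3 = -32.0000
floor = -32
ceil = -32

floor = -32, ceil = -32


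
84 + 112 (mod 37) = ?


84 + 112 = 196
196 mod 37 = 11


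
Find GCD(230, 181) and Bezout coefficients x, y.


Tabular extended Euclidean (each row: r = 230*s + 181*t):
r=230, s=1, t=0
r=181, s=0, t=1
q=1: r=49, s=1, t=-1   [230*(1) + 181*(-1) = 49]
q=3: r=34, s=-3, t=4   [230*(-3) + 181*(4) = 34]
q=1: r=15, s=4, t=-5   [230*(4) + 181*(-5) = 15]
q=2: r=4, s=-11, t=14   [230*(-11) + 181*(14) = 4]
q=3: r=3, s=37, t=-47   [230*(37) + 181*(-47) = 3]
q=1: r=1, s=-48, t=61   [230*(-48) + 181*(61) = 1]
q=3: r=0, s=181, t=-230   [230*(181) + 181*(-230) = 0]
GCD = 1; from the row with r=1: x=-48, y=61
Check: 230*(-48) + 181*(61) = -11040 + 11041 = 1

GCD = 1, x = -48, y = 61


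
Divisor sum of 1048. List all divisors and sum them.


Divisors of 1048: 1, 2, 4, 8, 131, 262, 524, 1048
Sum = 1 + 2 + 4 + 8 + 131 + 262 + 524 + 1048 = 1980

σ(1048) = 1980


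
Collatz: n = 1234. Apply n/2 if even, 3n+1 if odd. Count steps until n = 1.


1234 → 617 → 1852 → 926 → 463 → 1390 → 695 → 2086 → 1043 → 3130 → 1565 → 4696 → 2348 → 1174 → 587 → 1762 → 881 → 2644 → 1322 → 661 → 1984 → 992 → 496 → 248 → 124 → 62 → 31 → 94 → 47 → 142 → 71 → 214 → 107 → 322 → 161 → 484 → 242 → 121 → 364 → 182 → 91 → 274 → 137 → 412 → 206 → 103 → 310 → 155 → 466 → 233 → 700 → 350 → 175 → 526 → 263 → 790 → 395 → 1186 → 593 → 1780 → 890 → 445 → 1336 → 668 → 334 → 167 → 502 → 251 → 754 → 377 → 1132 → 566 → 283 → 850 → 425 → 1276 → 638 → 319 → 958 → 479 → 1438 → 719 → 2158 → 1079 → 3238 → 1619 → 4858 → 2429 → 7288 → 3644 → 1822 → 911 → 2734 → 1367 → 4102 → 2051 → 6154 → 3077 → 9232 → 4616 → 2308 → 1154 → 577 → 1732 → 866 → 433 → 1300 → 650 → 325 → 976 → 488 → 244 → 122 → 61 → 184 → 92 → 46 → 23 → 70 → 35 → 106 → 53 → 160 → 80 → 40 → 20 → 10 → 5 → 16 → 8 → 4 → 2 → 1
Total steps = 132

132 steps


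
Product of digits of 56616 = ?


5 × 6 × 6 × 1 × 6 = 1080


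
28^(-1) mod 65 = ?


Use the extended Euclidean algorithm on (65, 28); each row r = 65*s + 28*t:
r=65, s=1, t=0
r=28, s=0, t=1
q=2: r=9, s=1, t=-2   [65*(1) + 28*(-2) = 9]
q=3: r=1, s=-3, t=7   [65*(-3) + 28*(7) = 1]
q=9: r=0, s=28, t=-65   [65*(28) + 28*(-65) = 0]
GCD = 1 with t = 7, so 28*(7) ≡ 1 (mod 65)
Inverse = 7 mod 65 = 7
Check: 28 * 7 = 196 ≡ 1 (mod 65)

28^(-1) ≡ 7 (mod 65)


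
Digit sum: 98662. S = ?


9 + 8 + 6 + 6 + 2 = 31


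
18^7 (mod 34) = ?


18^1 mod 34 = 18
18^2 mod 34 = 18
18^3 mod 34 = 18
18^4 mod 34 = 18
18^5 mod 34 = 18
18^6 mod 34 = 18
18^7 mod 34 = 18


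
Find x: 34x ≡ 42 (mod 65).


GCD(34, 65) = 1, unique solution
a^(-1) mod 65 = 44
x = 44 * 42 mod 65 = 28

x ≡ 28 (mod 65)


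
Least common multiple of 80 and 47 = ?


GCD(80, 47) = 1
LCM = 80*47/1 = 3760/1 = 3760

LCM = 3760


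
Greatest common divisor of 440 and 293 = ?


440 = 1 * 293 + 147
293 = 1 * 147 + 146
147 = 1 * 146 + 1
146 = 146 * 1 + 0
GCD = 1


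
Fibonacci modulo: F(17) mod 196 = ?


F(k) mod 196 for k=1..17:
1, 1, 2, 3, 5, 8, 13, 21, 34, 55, 89, 144, 37, 181, 22, 7, 29
F(17) mod 196 = 29


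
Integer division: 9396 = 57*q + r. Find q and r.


9396 = 57 * 164 + 48
Check: 9348 + 48 = 9396

q = 164, r = 48


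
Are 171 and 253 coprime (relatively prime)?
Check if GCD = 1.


Euclidean algorithm:
253 = 1 * 171 + 82
171 = 2 * 82 + 7
82 = 11 * 7 + 5
7 = 1 * 5 + 2
5 = 2 * 2 + 1
2 = 2 * 1 + 0
GCD(171, 253) = 1

Yes, coprime (GCD = 1)


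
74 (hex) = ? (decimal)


74 (base 16) = 116 (decimal)
116 (decimal) = 116 (base 10)


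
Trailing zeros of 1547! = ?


floor(1547/5) = 309
floor(1547/25) = 61
floor(1547/125) = 12
floor(1547/625) = 2
Total = 384

384 trailing zeros


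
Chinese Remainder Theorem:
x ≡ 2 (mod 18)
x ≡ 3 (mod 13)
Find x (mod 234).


M = 18*13 = 234
M1 = M/18 = 13, M2 = M/13 = 18
M1^(-1) mod 18 = 7, M2^(-1) mod 13 = 8
x = 2*13*7 + 3*18*8 = 614
614 mod 234 = 146
Check: 146 mod 18 = 2 ✓, 146 mod 13 = 3 ✓

x ≡ 146 (mod 234)


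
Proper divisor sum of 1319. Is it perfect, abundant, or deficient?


Proper divisors: 1
Sum = 1 = 1
1 < 1319 → deficient

s(1319) = 1 (deficient)


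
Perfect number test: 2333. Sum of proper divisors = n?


Proper divisors of 2333: 1
Sum = 1 = 1

No, 2333 is not perfect (1 ≠ 2333)


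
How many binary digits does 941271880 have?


941271880 in base 2 = 111000000110101010101101001000
Number of digits = 30

30 digits (base 2)


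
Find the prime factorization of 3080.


3080 / 2 = 1540
1540 / 2 = 770
770 / 2 = 385
385 / 5 = 77
77 / 7 = 11
11 / 11 = 1
3080 = 2^3 × 5 × 7 × 11


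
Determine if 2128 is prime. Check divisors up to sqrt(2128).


2128 / 2 = 1064 (exact division)
2128 is NOT prime.

No, 2128 is not prime


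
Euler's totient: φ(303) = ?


303 = 3 × 101
Prime factors: 3, 101
φ(303) = 303 × (1-1/3) × (1-1/101)
= 303 × 2/3 × 100/101 = 200

φ(303) = 200


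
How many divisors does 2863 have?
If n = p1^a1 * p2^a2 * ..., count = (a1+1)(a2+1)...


2863 = 7^1 × 409^1
d(2863) = (1+1) × (1+1) = 4

4 divisors


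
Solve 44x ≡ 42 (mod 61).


GCD(44, 61) = 1, unique solution
a^(-1) mod 61 = 43
x = 43 * 42 mod 61 = 37

x ≡ 37 (mod 61)


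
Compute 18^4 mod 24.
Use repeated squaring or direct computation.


18^1 mod 24 = 18
18^2 mod 24 = 12
18^3 mod 24 = 0
18^4 mod 24 = 0


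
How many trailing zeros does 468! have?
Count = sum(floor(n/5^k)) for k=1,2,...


floor(468/5) = 93
floor(468/25) = 18
floor(468/125) = 3
Total = 114

114 trailing zeros


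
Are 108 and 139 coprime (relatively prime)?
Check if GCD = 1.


Euclidean algorithm:
139 = 1 * 108 + 31
108 = 3 * 31 + 15
31 = 2 * 15 + 1
15 = 15 * 1 + 0
GCD(108, 139) = 1

Yes, coprime (GCD = 1)


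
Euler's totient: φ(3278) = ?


3278 = 2 × 11 × 149
Prime factors: 2, 11, 149
φ(3278) = 3278 × (1-1/2) × (1-1/11) × (1-1/149)
= 3278 × 1/2 × 10/11 × 148/149 = 1480

φ(3278) = 1480


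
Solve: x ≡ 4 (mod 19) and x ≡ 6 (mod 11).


M = 19*11 = 209
M1 = M/19 = 11, M2 = M/11 = 19
M1^(-1) mod 19 = 7, M2^(-1) mod 11 = 7
x = 4*11*7 + 6*19*7 = 1106
1106 mod 209 = 61
Check: 61 mod 19 = 4 ✓, 61 mod 11 = 6 ✓

x ≡ 61 (mod 209)


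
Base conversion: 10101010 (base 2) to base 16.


10101010 (base 2) = 170 (decimal)
170 (decimal) = AA (base 16)


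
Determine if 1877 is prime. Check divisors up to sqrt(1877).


Check divisors up to sqrt(1877) = 43.3244
No divisors found.
1877 is prime.

Yes, 1877 is prime


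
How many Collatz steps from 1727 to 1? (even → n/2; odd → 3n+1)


1727 → 5182 → 2591 → 7774 → 3887 → 11662 → 5831 → 17494 → 8747 → 26242 → 13121 → 39364 → 19682 → 9841 → 29524 → 14762 → 7381 → 22144 → 11072 → 5536 → 2768 → 1384 → 692 → 346 → 173 → 520 → 260 → 130 → 65 → 196 → 98 → 49 → 148 → 74 → 37 → 112 → 56 → 28 → 14 → 7 → 22 → 11 → 34 → 17 → 52 → 26 → 13 → 40 → 20 → 10 → 5 → 16 → 8 → 4 → 2 → 1
Total steps = 55

55 steps


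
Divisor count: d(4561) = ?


4561 = 4561^1
d(4561) = (1+1) = 2

2 divisors


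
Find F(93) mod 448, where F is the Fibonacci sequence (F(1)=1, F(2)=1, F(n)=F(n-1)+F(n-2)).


F(k) mod 448 for k=1..93:
1, 1, 2, 3, 5, 8, 13, 21, 34, 55, 89, 144, 233, 377, 162, 91, 253, 344, 149, 45, 194, 239, 433, 224, 209, 433, 194, 179, 373, 104, 29, 133, 162, 295, 9, 304, 313, 169, 34, 203, 237, 440, 229, 221, 2, 223, 225, 0, 225, 225, 2, 227, 229, 8, 237, 245, 34, 279, 313, 144, 9, 153, 162, 315, 29, 344, 373, 269, 194, 15, 209, 224, 433, 209, 194, 403, 149, 104, 253, 357, 162, 71, 233, 304, 89, 393, 34, 427, 13, 440, 5, 445, 2
F(93) mod 448 = 2


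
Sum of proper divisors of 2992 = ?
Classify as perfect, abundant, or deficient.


Proper divisors: 1, 2, 4, 8, 11, 16, 17, 22, 34, 44, 68, 88, 136, 176, 187, 272, 374, 748, 1496
Sum = 1 + 2 + 4 + 8 + 11 + 16 + 17 + 22 + 34 + 44 + 68 + 88 + 136 + 176 + 187 + 272 + 374 + 748 + 1496 = 3704
3704 > 2992 → abundant

s(2992) = 3704 (abundant)


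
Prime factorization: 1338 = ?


1338 / 2 = 669
669 / 3 = 223
223 / 223 = 1
1338 = 2 × 3 × 223


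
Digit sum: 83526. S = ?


8 + 3 + 5 + 2 + 6 = 24


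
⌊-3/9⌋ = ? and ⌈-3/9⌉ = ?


-3/9 = -0.3333
floor = -1
ceil = 0

floor = -1, ceil = 0


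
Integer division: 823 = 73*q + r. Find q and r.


823 = 73 * 11 + 20
Check: 803 + 20 = 823

q = 11, r = 20


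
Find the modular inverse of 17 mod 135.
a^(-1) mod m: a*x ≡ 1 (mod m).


Use the extended Euclidean algorithm on (135, 17); each row r = 135*s + 17*t:
r=135, s=1, t=0
r=17, s=0, t=1
q=7: r=16, s=1, t=-7   [135*(1) + 17*(-7) = 16]
q=1: r=1, s=-1, t=8   [135*(-1) + 17*(8) = 1]
q=16: r=0, s=17, t=-135   [135*(17) + 17*(-135) = 0]
GCD = 1 with t = 8, so 17*(8) ≡ 1 (mod 135)
Inverse = 8 mod 135 = 8
Check: 17 * 8 = 136 ≡ 1 (mod 135)

17^(-1) ≡ 8 (mod 135)


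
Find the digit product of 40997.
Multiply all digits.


4 × 0 × 9 × 9 × 7 = 0


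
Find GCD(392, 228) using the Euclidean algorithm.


392 = 1 * 228 + 164
228 = 1 * 164 + 64
164 = 2 * 64 + 36
64 = 1 * 36 + 28
36 = 1 * 28 + 8
28 = 3 * 8 + 4
8 = 2 * 4 + 0
GCD = 4


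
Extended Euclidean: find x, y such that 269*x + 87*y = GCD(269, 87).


Tabular extended Euclidean (each row: r = 269*s + 87*t):
r=269, s=1, t=0
r=87, s=0, t=1
q=3: r=8, s=1, t=-3   [269*(1) + 87*(-3) = 8]
q=10: r=7, s=-10, t=31   [269*(-10) + 87*(31) = 7]
q=1: r=1, s=11, t=-34   [269*(11) + 87*(-34) = 1]
q=7: r=0, s=-87, t=269   [269*(-87) + 87*(269) = 0]
GCD = 1; from the row with r=1: x=11, y=-34
Check: 269*(11) + 87*(-34) = 2959 - 2958 = 1

GCD = 1, x = 11, y = -34


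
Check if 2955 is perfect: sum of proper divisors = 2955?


Proper divisors of 2955: 1, 3, 5, 15, 197, 591, 985
Sum = 1 + 3 + 5 + 15 + 197 + 591 + 985 = 1797

No, 2955 is not perfect (1797 ≠ 2955)


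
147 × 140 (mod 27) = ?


147 × 140 = 20580
20580 mod 27 = 6


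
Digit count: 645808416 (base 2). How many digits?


645808416 in base 2 = 100110011111100100000100100000
Number of digits = 30

30 digits (base 2)


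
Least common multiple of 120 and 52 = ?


GCD(120, 52) = 4
LCM = 120*52/4 = 6240/4 = 1560

LCM = 1560


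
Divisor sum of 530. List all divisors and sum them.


Divisors of 530: 1, 2, 5, 10, 53, 106, 265, 530
Sum = 1 + 2 + 5 + 10 + 53 + 106 + 265 + 530 = 972

σ(530) = 972


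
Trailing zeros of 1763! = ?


floor(1763/5) = 352
floor(1763/25) = 70
floor(1763/125) = 14
floor(1763/625) = 2
Total = 438

438 trailing zeros


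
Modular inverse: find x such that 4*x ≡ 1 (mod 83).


Use the extended Euclidean algorithm on (83, 4); each row r = 83*s + 4*t:
r=83, s=1, t=0
r=4, s=0, t=1
q=20: r=3, s=1, t=-20   [83*(1) + 4*(-20) = 3]
q=1: r=1, s=-1, t=21   [83*(-1) + 4*(21) = 1]
q=3: r=0, s=4, t=-83   [83*(4) + 4*(-83) = 0]
GCD = 1 with t = 21, so 4*(21) ≡ 1 (mod 83)
Inverse = 21 mod 83 = 21
Check: 4 * 21 = 84 ≡ 1 (mod 83)

4^(-1) ≡ 21 (mod 83)


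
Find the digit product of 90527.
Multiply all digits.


9 × 0 × 5 × 2 × 7 = 0


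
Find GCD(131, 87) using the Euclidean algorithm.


131 = 1 * 87 + 44
87 = 1 * 44 + 43
44 = 1 * 43 + 1
43 = 43 * 1 + 0
GCD = 1


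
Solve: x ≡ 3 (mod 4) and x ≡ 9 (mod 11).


M = 4*11 = 44
M1 = M/4 = 11, M2 = M/11 = 4
M1^(-1) mod 4 = 3, M2^(-1) mod 11 = 3
x = 3*11*3 + 9*4*3 = 207
207 mod 44 = 31
Check: 31 mod 4 = 3 ✓, 31 mod 11 = 9 ✓

x ≡ 31 (mod 44)


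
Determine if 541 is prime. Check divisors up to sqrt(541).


Check divisors up to sqrt(541) = 23.2594
No divisors found.
541 is prime.

Yes, 541 is prime


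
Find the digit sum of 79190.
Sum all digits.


7 + 9 + 1 + 9 + 0 = 26


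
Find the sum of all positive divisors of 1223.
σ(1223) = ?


Divisors of 1223: 1, 1223
Sum = 1 + 1223 = 1224

σ(1223) = 1224


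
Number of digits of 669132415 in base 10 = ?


669132415 has 9 digits in base 10
floor(log10(669132415)) + 1 = floor(8.8255) + 1 = 9

9 digits (base 10)


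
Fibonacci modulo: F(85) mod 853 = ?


F(k) mod 853 for k=1..85:
1, 1, 2, 3, 5, 8, 13, 21, 34, 55, 89, 144, 233, 377, 610, 134, 744, 25, 769, 794, 710, 651, 508, 306, 814, 267, 228, 495, 723, 365, 235, 600, 835, 582, 564, 293, 4, 297, 301, 598, 46, 644, 690, 481, 318, 799, 264, 210, 474, 684, 305, 136, 441, 577, 165, 742, 54, 796, 850, 793, 790, 730, 667, 544, 358, 49, 407, 456, 10, 466, 476, 89, 565, 654, 366, 167, 533, 700, 380, 227, 607, 834, 588, 569, 304
F(85) mod 853 = 304


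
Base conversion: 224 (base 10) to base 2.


224 (base 10) = 224 (decimal)
224 (decimal) = 11100000 (base 2)


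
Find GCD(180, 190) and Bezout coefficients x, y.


Tabular extended Euclidean (each row: r = 180*s + 190*t):
r=180, s=1, t=0
r=190, s=0, t=1
q=0: r=180, s=1, t=0   [180*(1) + 190*(0) = 180]
q=1: r=10, s=-1, t=1   [180*(-1) + 190*(1) = 10]
q=18: r=0, s=19, t=-18   [180*(19) + 190*(-18) = 0]
GCD = 10; from the row with r=10: x=-1, y=1
Check: 180*(-1) + 190*(1) = -180 + 190 = 10

GCD = 10, x = -1, y = 1


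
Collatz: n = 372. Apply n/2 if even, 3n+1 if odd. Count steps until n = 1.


372 → 186 → 93 → 280 → 140 → 70 → 35 → 106 → 53 → 160 → 80 → 40 → 20 → 10 → 5 → 16 → 8 → 4 → 2 → 1
Total steps = 19

19 steps


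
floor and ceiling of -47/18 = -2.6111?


-47/18 = -2.6111
floor = -3
ceil = -2

floor = -3, ceil = -2


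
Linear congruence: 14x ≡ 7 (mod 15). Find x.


GCD(14, 15) = 1, unique solution
a^(-1) mod 15 = 14
x = 14 * 7 mod 15 = 8

x ≡ 8 (mod 15)


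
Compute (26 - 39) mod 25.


26 - 39 = -13
-13 mod 25 = 12


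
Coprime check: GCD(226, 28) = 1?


Euclidean algorithm:
226 = 8 * 28 + 2
28 = 14 * 2 + 0
GCD(226, 28) = 2

No, not coprime (GCD = 2)


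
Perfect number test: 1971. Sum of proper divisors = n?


Proper divisors of 1971: 1, 3, 9, 27, 73, 219, 657
Sum = 1 + 3 + 9 + 27 + 73 + 219 + 657 = 989

No, 1971 is not perfect (989 ≠ 1971)


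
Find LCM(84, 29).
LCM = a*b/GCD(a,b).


GCD(84, 29) = 1
LCM = 84*29/1 = 2436/1 = 2436

LCM = 2436


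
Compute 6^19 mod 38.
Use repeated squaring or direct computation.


6^1 mod 38 = 6
6^2 mod 38 = 36
6^3 mod 38 = 26
6^4 mod 38 = 4
6^5 mod 38 = 24
6^6 mod 38 = 30
6^7 mod 38 = 28
6^8 mod 38 = 16
6^9 mod 38 = 20
6^10 mod 38 = 6
6^11 mod 38 = 36
6^12 mod 38 = 26
6^13 mod 38 = 4
6^14 mod 38 = 24
6^15 mod 38 = 30
6^16 mod 38 = 28
6^17 mod 38 = 16
6^18 mod 38 = 20
6^19 mod 38 = 6


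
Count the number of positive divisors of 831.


831 = 3^1 × 277^1
d(831) = (1+1) × (1+1) = 4

4 divisors


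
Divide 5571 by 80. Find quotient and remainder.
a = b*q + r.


5571 = 80 * 69 + 51
Check: 5520 + 51 = 5571

q = 69, r = 51


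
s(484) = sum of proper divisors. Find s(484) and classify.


Proper divisors: 1, 2, 4, 11, 22, 44, 121, 242
Sum = 1 + 2 + 4 + 11 + 22 + 44 + 121 + 242 = 447
447 < 484 → deficient

s(484) = 447 (deficient)


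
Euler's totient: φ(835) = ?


835 = 5 × 167
Prime factors: 5, 167
φ(835) = 835 × (1-1/5) × (1-1/167)
= 835 × 4/5 × 166/167 = 664

φ(835) = 664


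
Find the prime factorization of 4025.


4025 / 5 = 805
805 / 5 = 161
161 / 7 = 23
23 / 23 = 1
4025 = 5^2 × 7 × 23


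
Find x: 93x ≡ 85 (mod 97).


GCD(93, 97) = 1, unique solution
a^(-1) mod 97 = 24
x = 24 * 85 mod 97 = 3

x ≡ 3 (mod 97)


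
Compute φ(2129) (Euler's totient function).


2129 = 2129
Prime factors: 2129
φ(2129) = 2129 × (1-1/2129)
= 2129 × 2128/2129 = 2128

φ(2129) = 2128


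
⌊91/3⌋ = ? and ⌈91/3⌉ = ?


91/3 = 30.3333
floor = 30
ceil = 31

floor = 30, ceil = 31


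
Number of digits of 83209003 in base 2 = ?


83209003 in base 2 = 100111101011010101100101011
Number of digits = 27

27 digits (base 2)


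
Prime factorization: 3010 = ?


3010 / 2 = 1505
1505 / 5 = 301
301 / 7 = 43
43 / 43 = 1
3010 = 2 × 5 × 7 × 43


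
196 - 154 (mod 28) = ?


196 - 154 = 42
42 mod 28 = 14


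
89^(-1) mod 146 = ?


Use the extended Euclidean algorithm on (146, 89); each row r = 146*s + 89*t:
r=146, s=1, t=0
r=89, s=0, t=1
q=1: r=57, s=1, t=-1   [146*(1) + 89*(-1) = 57]
q=1: r=32, s=-1, t=2   [146*(-1) + 89*(2) = 32]
q=1: r=25, s=2, t=-3   [146*(2) + 89*(-3) = 25]
q=1: r=7, s=-3, t=5   [146*(-3) + 89*(5) = 7]
q=3: r=4, s=11, t=-18   [146*(11) + 89*(-18) = 4]
q=1: r=3, s=-14, t=23   [146*(-14) + 89*(23) = 3]
q=1: r=1, s=25, t=-41   [146*(25) + 89*(-41) = 1]
q=3: r=0, s=-89, t=146   [146*(-89) + 89*(146) = 0]
GCD = 1 with t = -41, so 89*(-41) ≡ 1 (mod 146)
Inverse = -41 mod 146 = 105
Check: 89 * 105 = 9345 ≡ 1 (mod 146)

89^(-1) ≡ 105 (mod 146)


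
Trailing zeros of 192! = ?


floor(192/5) = 38
floor(192/25) = 7
floor(192/125) = 1
Total = 46

46 trailing zeros


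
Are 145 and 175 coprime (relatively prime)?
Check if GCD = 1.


Euclidean algorithm:
175 = 1 * 145 + 30
145 = 4 * 30 + 25
30 = 1 * 25 + 5
25 = 5 * 5 + 0
GCD(145, 175) = 5

No, not coprime (GCD = 5)


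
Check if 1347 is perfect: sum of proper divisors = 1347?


Proper divisors of 1347: 1, 3, 449
Sum = 1 + 3 + 449 = 453

No, 1347 is not perfect (453 ≠ 1347)


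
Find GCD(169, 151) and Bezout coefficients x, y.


Tabular extended Euclidean (each row: r = 169*s + 151*t):
r=169, s=1, t=0
r=151, s=0, t=1
q=1: r=18, s=1, t=-1   [169*(1) + 151*(-1) = 18]
q=8: r=7, s=-8, t=9   [169*(-8) + 151*(9) = 7]
q=2: r=4, s=17, t=-19   [169*(17) + 151*(-19) = 4]
q=1: r=3, s=-25, t=28   [169*(-25) + 151*(28) = 3]
q=1: r=1, s=42, t=-47   [169*(42) + 151*(-47) = 1]
q=3: r=0, s=-151, t=169   [169*(-151) + 151*(169) = 0]
GCD = 1; from the row with r=1: x=42, y=-47
Check: 169*(42) + 151*(-47) = 7098 - 7097 = 1

GCD = 1, x = 42, y = -47


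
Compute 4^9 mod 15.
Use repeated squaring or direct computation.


4^1 mod 15 = 4
4^2 mod 15 = 1
4^3 mod 15 = 4
4^4 mod 15 = 1
4^5 mod 15 = 4
4^6 mod 15 = 1
4^7 mod 15 = 4
4^8 mod 15 = 1
4^9 mod 15 = 4


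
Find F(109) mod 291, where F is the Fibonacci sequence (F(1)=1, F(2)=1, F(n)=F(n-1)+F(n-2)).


F(k) mod 291 for k=1..109:
1, 1, 2, 3, 5, 8, 13, 21, 34, 55, 89, 144, 233, 86, 28, 114, 142, 256, 107, 72, 179, 251, 139, 99, 238, 46, 284, 39, 32, 71, 103, 174, 277, 160, 146, 15, 161, 176, 46, 222, 268, 199, 176, 84, 260, 53, 22, 75, 97, 172, 269, 150, 128, 278, 115, 102, 217, 28, 245, 273, 227, 209, 145, 63, 208, 271, 188, 168, 65, 233, 7, 240, 247, 196, 152, 57, 209, 266, 184, 159, 52, 211, 263, 183, 155, 47, 202, 249, 160, 118, 278, 105, 92, 197, 289, 195, 193, 97, 290, 96, 95, 191, 286, 186, 181, 76, 257, 42, 8
F(109) mod 291 = 8


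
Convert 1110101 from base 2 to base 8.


1110101 (base 2) = 117 (decimal)
117 (decimal) = 165 (base 8)


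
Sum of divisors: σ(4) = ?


Divisors of 4: 1, 2, 4
Sum = 1 + 2 + 4 = 7

σ(4) = 7


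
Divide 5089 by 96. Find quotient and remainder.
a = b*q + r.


5089 = 96 * 53 + 1
Check: 5088 + 1 = 5089

q = 53, r = 1


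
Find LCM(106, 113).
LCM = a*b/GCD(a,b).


GCD(106, 113) = 1
LCM = 106*113/1 = 11978/1 = 11978

LCM = 11978


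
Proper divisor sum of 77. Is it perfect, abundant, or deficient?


Proper divisors: 1, 7, 11
Sum = 1 + 7 + 11 = 19
19 < 77 → deficient

s(77) = 19 (deficient)


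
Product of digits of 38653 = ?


3 × 8 × 6 × 5 × 3 = 2160


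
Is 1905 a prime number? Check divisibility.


1905 / 3 = 635 (exact division)
1905 is NOT prime.

No, 1905 is not prime


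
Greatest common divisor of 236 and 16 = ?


236 = 14 * 16 + 12
16 = 1 * 12 + 4
12 = 3 * 4 + 0
GCD = 4


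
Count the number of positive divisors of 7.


7 = 7^1
d(7) = (1+1) = 2

2 divisors


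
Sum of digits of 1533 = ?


1 + 5 + 3 + 3 = 12


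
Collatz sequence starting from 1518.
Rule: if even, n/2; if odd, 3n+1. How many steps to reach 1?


1518 → 759 → 2278 → 1139 → 3418 → 1709 → 5128 → 2564 → 1282 → 641 → 1924 → 962 → 481 → 1444 → 722 → 361 → 1084 → 542 → 271 → 814 → 407 → 1222 → 611 → 1834 → 917 → 2752 → 1376 → 688 → 344 → 172 → 86 → 43 → 130 → 65 → 196 → 98 → 49 → 148 → 74 → 37 → 112 → 56 → 28 → 14 → 7 → 22 → 11 → 34 → 17 → 52 → 26 → 13 → 40 → 20 → 10 → 5 → 16 → 8 → 4 → 2 → 1
Total steps = 60

60 steps


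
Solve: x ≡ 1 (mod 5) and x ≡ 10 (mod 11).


M = 5*11 = 55
M1 = M/5 = 11, M2 = M/11 = 5
M1^(-1) mod 5 = 1, M2^(-1) mod 11 = 9
x = 1*11*1 + 10*5*9 = 461
461 mod 55 = 21
Check: 21 mod 5 = 1 ✓, 21 mod 11 = 10 ✓

x ≡ 21 (mod 55)


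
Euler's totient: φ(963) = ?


963 = 3^2 × 107
Prime factors: 3, 107
φ(963) = 963 × (1-1/3) × (1-1/107)
= 963 × 2/3 × 106/107 = 636

φ(963) = 636


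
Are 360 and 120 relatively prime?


Euclidean algorithm:
360 = 3 * 120 + 0
GCD(360, 120) = 120

No, not coprime (GCD = 120)


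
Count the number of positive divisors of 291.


291 = 3^1 × 97^1
d(291) = (1+1) × (1+1) = 4

4 divisors


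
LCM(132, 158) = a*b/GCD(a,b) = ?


GCD(132, 158) = 2
LCM = 132*158/2 = 20856/2 = 10428

LCM = 10428


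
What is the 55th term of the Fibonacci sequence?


Sequence: 1, 1, 2, 3, 5, 8, 13, 21, 34, 55, 89, 144, 233, 377, 610, 987, 1597, 2584, 4181, 6765, 10946, 17711, 28657, 46368, 75025, 121393, 196418, 317811, 514229, 832040, 1346269, 2178309, 3524578, 5702887, 9227465, 14930352, 24157817, 39088169, 63245986, 102334155, 165580141, 267914296, 433494437, 701408733, 1134903170, 1836311903, 2971215073, 4807526976, 7778742049, 12586269025, 20365011074, 32951280099, 53316291173, 86267571272, 139583862445
F(55) = 139583862445


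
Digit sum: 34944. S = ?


3 + 4 + 9 + 4 + 4 = 24


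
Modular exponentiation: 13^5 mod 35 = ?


13^1 mod 35 = 13
13^2 mod 35 = 29
13^3 mod 35 = 27
13^4 mod 35 = 1
13^5 mod 35 = 13


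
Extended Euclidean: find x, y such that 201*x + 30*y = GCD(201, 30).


Tabular extended Euclidean (each row: r = 201*s + 30*t):
r=201, s=1, t=0
r=30, s=0, t=1
q=6: r=21, s=1, t=-6   [201*(1) + 30*(-6) = 21]
q=1: r=9, s=-1, t=7   [201*(-1) + 30*(7) = 9]
q=2: r=3, s=3, t=-20   [201*(3) + 30*(-20) = 3]
q=3: r=0, s=-10, t=67   [201*(-10) + 30*(67) = 0]
GCD = 3; from the row with r=3: x=3, y=-20
Check: 201*(3) + 30*(-20) = 603 - 600 = 3

GCD = 3, x = 3, y = -20


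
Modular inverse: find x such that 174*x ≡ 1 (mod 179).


Use the extended Euclidean algorithm on (179, 174); each row r = 179*s + 174*t:
r=179, s=1, t=0
r=174, s=0, t=1
q=1: r=5, s=1, t=-1   [179*(1) + 174*(-1) = 5]
q=34: r=4, s=-34, t=35   [179*(-34) + 174*(35) = 4]
q=1: r=1, s=35, t=-36   [179*(35) + 174*(-36) = 1]
q=4: r=0, s=-174, t=179   [179*(-174) + 174*(179) = 0]
GCD = 1 with t = -36, so 174*(-36) ≡ 1 (mod 179)
Inverse = -36 mod 179 = 143
Check: 174 * 143 = 24882 ≡ 1 (mod 179)

174^(-1) ≡ 143 (mod 179)


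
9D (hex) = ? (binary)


9D (base 16) = 157 (decimal)
157 (decimal) = 10011101 (base 2)


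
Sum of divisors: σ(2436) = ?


Divisors of 2436: 1, 2, 3, 4, 6, 7, 12, 14, 21, 28, 29, 42, 58, 84, 87, 116, 174, 203, 348, 406, 609, 812, 1218, 2436
Sum = 1 + 2 + 3 + 4 + 6 + 7 + 12 + 14 + 21 + 28 + 29 + 42 + 58 + 84 + 87 + 116 + 174 + 203 + 348 + 406 + 609 + 812 + 1218 + 2436 = 6720

σ(2436) = 6720


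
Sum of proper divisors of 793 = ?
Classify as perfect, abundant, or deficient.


Proper divisors: 1, 13, 61
Sum = 1 + 13 + 61 = 75
75 < 793 → deficient

s(793) = 75 (deficient)


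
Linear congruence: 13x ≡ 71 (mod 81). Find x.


GCD(13, 81) = 1, unique solution
a^(-1) mod 81 = 25
x = 25 * 71 mod 81 = 74

x ≡ 74 (mod 81)


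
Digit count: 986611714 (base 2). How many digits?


986611714 in base 2 = 111010110011101000000000000010
Number of digits = 30

30 digits (base 2)


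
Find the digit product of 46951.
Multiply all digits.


4 × 6 × 9 × 5 × 1 = 1080


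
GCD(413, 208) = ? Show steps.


413 = 1 * 208 + 205
208 = 1 * 205 + 3
205 = 68 * 3 + 1
3 = 3 * 1 + 0
GCD = 1


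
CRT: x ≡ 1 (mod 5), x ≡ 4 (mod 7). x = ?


M = 5*7 = 35
M1 = M/5 = 7, M2 = M/7 = 5
M1^(-1) mod 5 = 3, M2^(-1) mod 7 = 3
x = 1*7*3 + 4*5*3 = 81
81 mod 35 = 11
Check: 11 mod 5 = 1 ✓, 11 mod 7 = 4 ✓

x ≡ 11 (mod 35)


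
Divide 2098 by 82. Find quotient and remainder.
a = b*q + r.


2098 = 82 * 25 + 48
Check: 2050 + 48 = 2098

q = 25, r = 48


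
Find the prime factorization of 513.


513 / 3 = 171
171 / 3 = 57
57 / 3 = 19
19 / 19 = 1
513 = 3^3 × 19


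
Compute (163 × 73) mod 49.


163 × 73 = 11899
11899 mod 49 = 41


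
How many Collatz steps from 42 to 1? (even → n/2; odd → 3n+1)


42 → 21 → 64 → 32 → 16 → 8 → 4 → 2 → 1
Total steps = 8

8 steps


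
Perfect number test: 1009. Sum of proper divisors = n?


Proper divisors of 1009: 1
Sum = 1 = 1

No, 1009 is not perfect (1 ≠ 1009)


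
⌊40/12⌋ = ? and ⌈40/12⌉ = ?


40/12 = 3.3333
floor = 3
ceil = 4

floor = 3, ceil = 4


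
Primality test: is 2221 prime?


Check divisors up to sqrt(2221) = 47.1275
No divisors found.
2221 is prime.

Yes, 2221 is prime


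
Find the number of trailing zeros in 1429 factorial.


floor(1429/5) = 285
floor(1429/25) = 57
floor(1429/125) = 11
floor(1429/625) = 2
Total = 355

355 trailing zeros


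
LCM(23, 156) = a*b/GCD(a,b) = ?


GCD(23, 156) = 1
LCM = 23*156/1 = 3588/1 = 3588

LCM = 3588


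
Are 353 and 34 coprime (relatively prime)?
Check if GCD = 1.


Euclidean algorithm:
353 = 10 * 34 + 13
34 = 2 * 13 + 8
13 = 1 * 8 + 5
8 = 1 * 5 + 3
5 = 1 * 3 + 2
3 = 1 * 2 + 1
2 = 2 * 1 + 0
GCD(353, 34) = 1

Yes, coprime (GCD = 1)


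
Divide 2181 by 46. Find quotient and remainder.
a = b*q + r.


2181 = 46 * 47 + 19
Check: 2162 + 19 = 2181

q = 47, r = 19


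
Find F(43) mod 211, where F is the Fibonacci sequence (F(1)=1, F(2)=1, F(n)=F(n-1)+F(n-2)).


F(k) mod 211 for k=1..43:
1, 1, 2, 3, 5, 8, 13, 21, 34, 55, 89, 144, 22, 166, 188, 143, 120, 52, 172, 13, 185, 198, 172, 159, 120, 68, 188, 45, 22, 67, 89, 156, 34, 190, 13, 203, 5, 208, 2, 210, 1, 0, 1
F(43) mod 211 = 1


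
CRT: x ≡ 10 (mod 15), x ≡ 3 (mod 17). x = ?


M = 15*17 = 255
M1 = M/15 = 17, M2 = M/17 = 15
M1^(-1) mod 15 = 8, M2^(-1) mod 17 = 8
x = 10*17*8 + 3*15*8 = 1720
1720 mod 255 = 190
Check: 190 mod 15 = 10 ✓, 190 mod 17 = 3 ✓

x ≡ 190 (mod 255)


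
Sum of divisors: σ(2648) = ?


Divisors of 2648: 1, 2, 4, 8, 331, 662, 1324, 2648
Sum = 1 + 2 + 4 + 8 + 331 + 662 + 1324 + 2648 = 4980

σ(2648) = 4980


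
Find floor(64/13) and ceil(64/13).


64/13 = 4.9231
floor = 4
ceil = 5

floor = 4, ceil = 5


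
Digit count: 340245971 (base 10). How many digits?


340245971 has 9 digits in base 10
floor(log10(340245971)) + 1 = floor(8.5318) + 1 = 9

9 digits (base 10)


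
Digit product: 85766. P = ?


8 × 5 × 7 × 6 × 6 = 10080


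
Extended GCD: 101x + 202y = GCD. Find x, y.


Tabular extended Euclidean (each row: r = 101*s + 202*t):
r=101, s=1, t=0
r=202, s=0, t=1
q=0: r=101, s=1, t=0   [101*(1) + 202*(0) = 101]
q=2: r=0, s=-2, t=1   [101*(-2) + 202*(1) = 0]
GCD = 101; from the row with r=101: x=1, y=0
Check: 101*(1) + 202*(0) = 101 + 0 = 101

GCD = 101, x = 1, y = 0


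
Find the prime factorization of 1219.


1219 / 23 = 53
53 / 53 = 1
1219 = 23 × 53


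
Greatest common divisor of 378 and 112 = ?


378 = 3 * 112 + 42
112 = 2 * 42 + 28
42 = 1 * 28 + 14
28 = 2 * 14 + 0
GCD = 14


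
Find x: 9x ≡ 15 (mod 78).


GCD(9, 78) = 3 divides 15
Divide: 3x ≡ 5 (mod 26)
x ≡ 19 (mod 26)


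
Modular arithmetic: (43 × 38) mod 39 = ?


43 × 38 = 1634
1634 mod 39 = 35


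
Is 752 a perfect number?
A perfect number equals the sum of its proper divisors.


Proper divisors of 752: 1, 2, 4, 8, 16, 47, 94, 188, 376
Sum = 1 + 2 + 4 + 8 + 16 + 47 + 94 + 188 + 376 = 736

No, 752 is not perfect (736 ≠ 752)


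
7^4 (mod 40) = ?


7^1 mod 40 = 7
7^2 mod 40 = 9
7^3 mod 40 = 23
7^4 mod 40 = 1


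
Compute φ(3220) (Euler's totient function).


3220 = 2^2 × 5 × 7 × 23
Prime factors: 2, 5, 7, 23
φ(3220) = 3220 × (1-1/2) × (1-1/5) × (1-1/7) × (1-1/23)
= 3220 × 1/2 × 4/5 × 6/7 × 22/23 = 1056

φ(3220) = 1056


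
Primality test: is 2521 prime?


Check divisors up to sqrt(2521) = 50.2096
No divisors found.
2521 is prime.

Yes, 2521 is prime


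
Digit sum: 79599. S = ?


7 + 9 + 5 + 9 + 9 = 39


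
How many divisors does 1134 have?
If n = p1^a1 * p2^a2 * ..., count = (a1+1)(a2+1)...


1134 = 2^1 × 3^4 × 7^1
d(1134) = (1+1) × (4+1) × (1+1) = 20

20 divisors


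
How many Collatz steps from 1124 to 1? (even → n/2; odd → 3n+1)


1124 → 562 → 281 → 844 → 422 → 211 → 634 → 317 → 952 → 476 → 238 → 119 → 358 → 179 → 538 → 269 → 808 → 404 → 202 → 101 → 304 → 152 → 76 → 38 → 19 → 58 → 29 → 88 → 44 → 22 → 11 → 34 → 17 → 52 → 26 → 13 → 40 → 20 → 10 → 5 → 16 → 8 → 4 → 2 → 1
Total steps = 44

44 steps
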